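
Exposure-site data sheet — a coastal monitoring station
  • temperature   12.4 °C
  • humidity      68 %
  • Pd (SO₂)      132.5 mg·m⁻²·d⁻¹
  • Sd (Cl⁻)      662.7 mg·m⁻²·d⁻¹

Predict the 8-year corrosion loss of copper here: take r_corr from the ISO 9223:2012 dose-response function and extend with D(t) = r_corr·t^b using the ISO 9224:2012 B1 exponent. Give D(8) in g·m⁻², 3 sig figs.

copper: temperature factor f = -0.080·(2.4) = -0.1920
  SO₂ term: 0.0053·132.5^0.26·exp(0.059·68-0.1920) = 0.8611
  Sd branch = 0.01025·Sd^0.27·e^(0.036·RH+0.049·T) = 1.258 μm/a
  r_corr = 0.8611 + 1.258 = 2.119 μm/a
Power-law: D(8) = r_corr · 8^0.667
  D(8) = 2.119 × 8^0.667 = 2.119 × 4.003 = 8.48 μm
  Mass loss = 8.48 μm × 8.96 g/cm³ = 75.98 g·m⁻²

D(8) = 76.0 g·m⁻²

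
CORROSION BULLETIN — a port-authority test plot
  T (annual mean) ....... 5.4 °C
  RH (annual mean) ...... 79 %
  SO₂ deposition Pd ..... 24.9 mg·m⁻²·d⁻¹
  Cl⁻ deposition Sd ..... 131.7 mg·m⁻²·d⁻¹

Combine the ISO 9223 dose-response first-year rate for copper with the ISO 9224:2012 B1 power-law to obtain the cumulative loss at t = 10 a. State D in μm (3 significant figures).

copper: T≤10 °C ⇒ hinge +0.126·(5.4−10) = -0.5796
  SO₂ term: 0.0053·24.9^0.26·exp(0.059·79-0.5796) = 0.7241
  Cl⁻ term: 0.01025·131.7^0.27·exp(0.036·79+0.049·5.4) = 0.8572
  sum: 0.7241 + 0.8572 → r_corr = 1.581 μm/a
Power-law: D(10) = r_corr · 10^0.667
  D(10) = 1.581 × 10^0.667 = 1.581 × 4.645 = 7.345 μm

D(10) = 7.35 μm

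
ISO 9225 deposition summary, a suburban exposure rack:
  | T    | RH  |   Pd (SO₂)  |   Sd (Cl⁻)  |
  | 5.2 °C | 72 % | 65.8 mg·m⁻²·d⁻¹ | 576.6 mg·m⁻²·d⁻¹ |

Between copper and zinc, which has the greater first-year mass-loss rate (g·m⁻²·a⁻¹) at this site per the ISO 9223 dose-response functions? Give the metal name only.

zinc

copper: temperature factor f = +0.126·(-4.8) = -0.6048
  SO₂ term: 0.0053·65.8^0.26·exp(0.059·72-0.6048) = 0.6015
  Cl⁻ term: 0.01025·576.6^0.27·exp(0.036·72+0.049·5.2) = 0.9829
  sum: 0.6015 + 0.9829 → r_corr = 1.584 μm/a
  mass loss = 1.584 μm/a × 8.96 g/cm³ = 14.2 g·m⁻²·a⁻¹
zinc: temperature factor f = +0.038·(-4.8) = -0.1824
  Pd branch = 0.0129·Pd^0.44·e^(0.046·RH+f) = 1.861 μm/a
  Sd branch = 0.0175·Sd^0.57·e^(0.008·RH+0.085·T) = 1.815 μm/a
  r_corr = 1.861 + 1.815 = 3.676 μm/a
  mass loss = 3.676 μm/a × 7.14 g/cm³ = 26.25 g·m⁻²·a⁻¹
Ordering by g·m⁻²·a⁻¹: zinc (26.2) > copper (14.2)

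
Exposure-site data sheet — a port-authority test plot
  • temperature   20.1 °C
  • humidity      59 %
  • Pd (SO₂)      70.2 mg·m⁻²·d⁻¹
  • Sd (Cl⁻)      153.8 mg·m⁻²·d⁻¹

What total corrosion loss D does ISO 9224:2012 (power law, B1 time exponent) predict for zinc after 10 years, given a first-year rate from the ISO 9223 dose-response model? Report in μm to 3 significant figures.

zinc: T>10 °C ⇒ hinge -0.071·(20.1−10) = -0.7171
  SO₂ term: 0.0129·70.2^0.44·exp(0.046·59-0.7171) = 0.6169
  Cl⁻ term: 0.0175·153.8^0.57·exp(0.008·59+0.085·20.1) = 2.733
  r_corr = 0.6169 + 2.733 = 3.35 μm/a
Power-law: D(10) = r_corr · 10^0.813
  D(10) = 3.35 × 10^0.813 = 3.35 × 6.501 = 21.78 μm

D(10) = 21.8 μm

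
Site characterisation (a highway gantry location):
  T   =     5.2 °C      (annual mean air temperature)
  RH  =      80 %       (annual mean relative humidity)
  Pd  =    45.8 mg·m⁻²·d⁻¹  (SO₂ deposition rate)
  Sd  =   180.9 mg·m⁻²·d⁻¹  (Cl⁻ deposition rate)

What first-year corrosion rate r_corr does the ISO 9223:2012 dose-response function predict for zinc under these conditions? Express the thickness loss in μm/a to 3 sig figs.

zinc: T≤10 °C ⇒ hinge +0.038·(5.2−10) = -0.1824
  SO₂ term: 0.0129·45.8^0.44·exp(0.046·80-0.1824) = 2.293
  Cl⁻ term: 0.0175·180.9^0.57·exp(0.008·80+0.085·5.2) = 0.9993
  sum: 2.293 + 0.9993 → r_corr = 3.292 μm/a

r_corr = 3.29 μm/a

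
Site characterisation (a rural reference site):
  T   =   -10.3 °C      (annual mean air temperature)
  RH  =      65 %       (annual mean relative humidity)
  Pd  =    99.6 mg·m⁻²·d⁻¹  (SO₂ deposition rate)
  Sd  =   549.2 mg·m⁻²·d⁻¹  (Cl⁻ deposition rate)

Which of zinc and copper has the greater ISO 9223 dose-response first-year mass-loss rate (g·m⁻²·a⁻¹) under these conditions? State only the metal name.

zinc

zinc: temperature factor f = +0.038·(-20.3) = -0.7714
  sulphur-dioxide contribution → 0.8982 μm/a
  chloride contribution → 0.447 μm/a
  ⇒ r_corr(zinc) = 1.345 μm/a
  mass loss = 1.345 μm/a × 7.14 g/cm³ = 9.604 g·m⁻²·a⁻¹
copper: T≤10 °C ⇒ hinge +0.126·(-10.3−10) = -2.5578
  sulphur-dioxide contribution → 0.06288 μm/a
  chloride contribution → 0.3528 μm/a
  ⇒ r_corr(copper) = 0.4157 μm/a
  mass loss = 0.4157 μm/a × 8.96 g/cm³ = 3.724 g·m⁻²·a⁻¹
Ordering by g·m⁻²·a⁻¹: zinc (9.6) > copper (3.72)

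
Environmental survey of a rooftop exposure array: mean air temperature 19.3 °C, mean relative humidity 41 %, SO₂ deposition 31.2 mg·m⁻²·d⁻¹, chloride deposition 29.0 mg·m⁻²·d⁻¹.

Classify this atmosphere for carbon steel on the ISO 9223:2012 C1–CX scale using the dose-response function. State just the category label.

C2

carbon steel: f(T) = -0.054·(T−10) [T>10 °C] = -0.5022
  SO₂ term: 1.77·31.2^0.52·exp(0.02·41-0.5022) = 14.55
  Cl⁻ term: 0.102·29.0^0.62·exp(0.033·41+0.04·19.3) = 6.889
  r_corr = 14.55 + 6.889 = 21.44 μm/a
Category bounds: 1.3…25 μm/a bracket r_corr ⇒ C2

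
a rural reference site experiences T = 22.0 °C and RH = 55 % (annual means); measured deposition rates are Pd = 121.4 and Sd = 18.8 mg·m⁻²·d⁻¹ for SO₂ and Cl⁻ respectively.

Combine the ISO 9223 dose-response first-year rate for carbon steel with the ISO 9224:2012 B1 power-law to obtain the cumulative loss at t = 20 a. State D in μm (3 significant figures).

carbon steel: T>10 °C ⇒ hinge -0.054·(22.0−10) = -0.6480
  sulphur-dioxide contribution → 33.73 μm/a
  chloride contribution → 9.311 μm/a
  total first-year rate 43.05 μm/a
Power-law: D(20) = r_corr · 20^0.523
  D(20) = 43.05 × 20^0.523 = 43.05 × 4.791 = 206.2 μm

D(20) = 206 μm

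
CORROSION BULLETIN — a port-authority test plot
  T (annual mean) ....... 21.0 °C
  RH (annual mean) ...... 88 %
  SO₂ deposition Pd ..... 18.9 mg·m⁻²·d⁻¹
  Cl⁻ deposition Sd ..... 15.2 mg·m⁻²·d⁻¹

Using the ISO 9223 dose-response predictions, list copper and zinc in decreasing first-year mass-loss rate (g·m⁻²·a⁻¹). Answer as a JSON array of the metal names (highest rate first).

["copper", "zinc"]

copper: f(T) = -0.080·(T−10) [T>10 °C] = -0.8800
  Pd branch = 0.0053·Pd^0.26·e^(0.059·RH+f) = 0.8489 μm/a
  Cl⁻ term: 0.01025·15.2^0.27·exp(0.036·88+0.049·21.0) = 1.421
  r_corr = 0.8489 + 1.421 = 2.27 μm/a
  mass loss = 2.27 μm/a × 8.96 g/cm³ = 20.34 g·m⁻²·a⁻¹
zinc: temperature factor f = -0.071·(11.0) = -0.7810
  SO₂ term: 0.0129·18.9^0.44·exp(0.046·88-0.7810) = 1.233
  Cl⁻ term: 0.0175·15.2^0.57·exp(0.008·88+0.085·21.0) = 0.9946
  r_corr = 1.233 + 0.9946 = 2.228 μm/a
  mass loss = 2.228 μm/a × 7.14 g/cm³ = 15.91 g·m⁻²·a⁻¹
Ordering by g·m⁻²·a⁻¹: copper (20.3) > zinc (15.9)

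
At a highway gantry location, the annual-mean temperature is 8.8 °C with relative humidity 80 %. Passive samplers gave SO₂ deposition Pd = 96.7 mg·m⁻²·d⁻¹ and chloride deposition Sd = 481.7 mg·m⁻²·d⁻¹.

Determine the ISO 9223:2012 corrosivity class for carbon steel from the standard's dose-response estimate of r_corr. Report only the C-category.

C5

carbon steel: temperature factor f = +0.150·(-1.2) = -0.1800
  Pd branch = 1.77·Pd^0.52·e^(0.02·RH+f) = 78.9 μm/a
  Cl⁻ term: 0.102·481.7^0.62·exp(0.033·80+0.04·8.8) = 93.61
  sum: 78.9 + 93.61 → r_corr = 172.5 μm/a
ISO 9223 Table 2 (carbon steel): 80 < 173 ≤ 200 μm/a ⇒ C5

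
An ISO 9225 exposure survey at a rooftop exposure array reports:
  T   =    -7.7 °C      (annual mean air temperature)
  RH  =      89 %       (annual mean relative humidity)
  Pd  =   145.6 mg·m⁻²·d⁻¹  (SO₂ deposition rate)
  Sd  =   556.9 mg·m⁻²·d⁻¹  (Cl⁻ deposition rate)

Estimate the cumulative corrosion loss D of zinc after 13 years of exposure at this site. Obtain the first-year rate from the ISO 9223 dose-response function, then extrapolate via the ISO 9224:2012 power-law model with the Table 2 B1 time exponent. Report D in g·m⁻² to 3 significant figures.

zinc: temperature factor f = +0.038·(-17.7) = -0.6726
  Pd branch = 0.0129·Pd^0.44·e^(0.046·RH+f) = 3.534 μm/a
  Cl⁻ term: 0.0175·556.9^0.57·exp(0.008·89+0.085·-7.7) = 0.6809
  sum: 3.534 + 0.6809 → r_corr = 4.215 μm/a
Power-law: D(13) = r_corr · 13^0.813
  D(13) = 4.215 × 13^0.813 = 4.215 × 8.047 = 33.92 μm
  Mass loss = 33.92 μm × 7.14 g/cm³ = 242.2 g·m⁻²

D(13) = 242 g·m⁻²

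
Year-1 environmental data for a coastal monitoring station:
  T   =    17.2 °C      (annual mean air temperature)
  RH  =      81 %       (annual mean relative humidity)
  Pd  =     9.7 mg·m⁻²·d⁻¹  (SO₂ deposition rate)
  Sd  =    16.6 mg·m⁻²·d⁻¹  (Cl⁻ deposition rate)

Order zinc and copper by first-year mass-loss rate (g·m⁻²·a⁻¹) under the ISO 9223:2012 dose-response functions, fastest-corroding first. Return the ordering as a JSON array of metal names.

["copper", "zinc"]

zinc: T>10 °C ⇒ hinge -0.071·(17.2−10) = -0.5112
  SO₂ term: 0.0129·9.7^0.44·exp(0.046·81-0.5112) = 0.8728
  Cl⁻ term: 0.0175·16.6^0.57·exp(0.008·81+0.085·17.2) = 0.7159
  sum: 0.8728 + 0.7159 → r_corr = 1.589 μm/a
  mass loss = 1.589 μm/a × 7.14 g/cm³ = 11.34 g·m⁻²·a⁻¹
copper: f(T) = -0.080·(T−10) [T>10 °C] = -0.5760
  Pd branch = 0.0053·Pd^0.26·e^(0.059·RH+f) = 0.64 μm/a
  Sd branch = 0.01025·Sd^0.27·e^(0.036·RH+0.049·T) = 0.9388 μm/a
  r_corr = 0.64 + 0.9388 = 1.579 μm/a
  mass loss = 1.579 μm/a × 8.96 g/cm³ = 14.15 g·m⁻²·a⁻¹
Ordering by g·m⁻²·a⁻¹: copper (14.1) > zinc (11.3)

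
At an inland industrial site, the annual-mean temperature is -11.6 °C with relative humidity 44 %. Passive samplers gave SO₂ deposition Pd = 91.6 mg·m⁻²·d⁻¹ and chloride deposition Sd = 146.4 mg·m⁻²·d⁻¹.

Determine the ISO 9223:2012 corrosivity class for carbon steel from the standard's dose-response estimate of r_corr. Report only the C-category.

carbon steel: f(T) = +0.150·(T−10) [T≤10 °C] = -3.2400
  sulphur-dioxide contribution → 1.751 μm/a
  chloride contribution → 6.03 μm/a
  total first-year rate 7.781 μm/a
Category bounds: 1.3…25 μm/a bracket r_corr ⇒ C2

C2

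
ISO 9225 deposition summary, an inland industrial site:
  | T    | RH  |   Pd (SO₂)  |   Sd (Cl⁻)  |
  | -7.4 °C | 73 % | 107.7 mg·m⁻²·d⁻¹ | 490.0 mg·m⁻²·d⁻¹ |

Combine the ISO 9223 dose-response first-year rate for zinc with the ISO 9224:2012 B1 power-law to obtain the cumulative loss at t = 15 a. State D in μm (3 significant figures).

D(15) = 18.7 μm

zinc: temperature factor f = +0.038·(-17.4) = -0.6612
  Pd branch = 0.0129·Pd^0.44·e^(0.046·RH+f) = 1.5 μm/a
  Cl⁻ term: 0.0175·490.0^0.57·exp(0.008·73+0.085·-7.4) = 0.5714
  r_corr = 1.5 + 0.5714 = 2.071 μm/a
Power-law: D(15) = r_corr · 15^0.813
  D(15) = 2.071 × 15^0.813 = 2.071 × 9.04 = 18.72 μm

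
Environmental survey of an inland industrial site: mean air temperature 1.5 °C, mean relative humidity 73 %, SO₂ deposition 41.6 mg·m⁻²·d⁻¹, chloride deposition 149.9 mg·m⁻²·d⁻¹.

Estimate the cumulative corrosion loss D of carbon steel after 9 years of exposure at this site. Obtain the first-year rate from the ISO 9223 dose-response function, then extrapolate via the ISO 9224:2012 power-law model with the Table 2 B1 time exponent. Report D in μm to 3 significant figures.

D(9) = 132 μm

carbon steel: f(T) = +0.150·(T−10) [T≤10 °C] = -1.2750
  SO₂ term: 1.77·41.6^0.52·exp(0.02·73-1.2750) = 14.8
  Cl⁻ term: 0.102·149.9^0.62·exp(0.033·73+0.04·1.5) = 26.91
  r_corr = 14.8 + 26.91 = 41.71 μm/a
ISO 9224: D(t) = r_corr · t^b with b = 0.523 (carbon steel, B1)
  D(9) = 41.71 × 9^0.523 = 41.71 × 3.156 = 131.6 μm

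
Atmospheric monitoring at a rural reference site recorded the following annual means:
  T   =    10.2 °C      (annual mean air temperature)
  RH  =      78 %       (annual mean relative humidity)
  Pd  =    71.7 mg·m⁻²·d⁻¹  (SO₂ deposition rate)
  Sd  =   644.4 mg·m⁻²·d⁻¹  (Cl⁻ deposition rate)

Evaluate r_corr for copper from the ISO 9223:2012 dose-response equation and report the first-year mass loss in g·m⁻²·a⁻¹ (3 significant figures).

copper: f(T) = -0.080·(T−10) [T>10 °C] = -0.0160
  Pd branch = 0.0053·Pd^0.26·e^(0.059·RH+f) = 1.579 μm/a
  Sd branch = 0.01025·Sd^0.27·e^(0.036·RH+0.049·T) = 1.606 μm/a
  sum: 1.579 + 1.606 → r_corr = 3.185 μm/a
Convert to mass loss: 3.185 μm/a × 8.96 g/cm³ = 28.54 g·m⁻²·a⁻¹

r_corr = 28.5 g·m⁻²·a⁻¹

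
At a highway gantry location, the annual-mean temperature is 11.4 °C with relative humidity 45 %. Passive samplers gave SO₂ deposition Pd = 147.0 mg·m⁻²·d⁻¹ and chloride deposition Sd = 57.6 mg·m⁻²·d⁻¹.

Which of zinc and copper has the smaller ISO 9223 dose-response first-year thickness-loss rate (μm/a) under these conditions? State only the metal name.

zinc: T>10 °C ⇒ hinge -0.071·(11.4−10) = -0.0994
  sulphur-dioxide contribution → 0.8318 μm/a
  chloride contribution → 0.6663 μm/a
  ⇒ r_corr(zinc) = 1.498 μm/a
copper: T>10 °C ⇒ hinge -0.080·(11.4−10) = -0.1120
  sulphur-dioxide contribution → 0.2467 μm/a
  chloride contribution → 0.2705 μm/a
  ⇒ r_corr(copper) = 0.5172 μm/a
Ordering by μm/a: zinc (1.5) > copper (0.517)

copper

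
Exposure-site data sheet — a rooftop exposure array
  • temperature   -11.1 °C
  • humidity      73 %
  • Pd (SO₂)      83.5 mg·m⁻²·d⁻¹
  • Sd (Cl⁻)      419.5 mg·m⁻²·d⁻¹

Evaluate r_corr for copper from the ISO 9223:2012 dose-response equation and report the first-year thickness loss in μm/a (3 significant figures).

r_corr = 0.508 μm/a

copper: f(T) = +0.126·(T−10) [T≤10 °C] = -2.6586
  sulphur-dioxide contribution → 0.08706 μm/a
  chloride contribution → 0.4207 μm/a
  ⇒ r_corr(copper) = 0.5078 μm/a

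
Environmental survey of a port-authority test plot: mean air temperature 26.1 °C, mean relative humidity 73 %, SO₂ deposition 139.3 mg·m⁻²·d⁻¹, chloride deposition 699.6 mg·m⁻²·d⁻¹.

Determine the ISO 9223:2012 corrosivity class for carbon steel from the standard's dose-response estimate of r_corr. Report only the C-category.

CX

carbon steel: temperature factor f = -0.054·(16.1) = -0.8694
  Pd branch = 1.77·Pd^0.52·e^(0.02·RH+f) = 41.62 μm/a
  Cl⁻ term: 0.102·699.6^0.62·exp(0.033·73+0.04·26.1) = 187.1
  r_corr = 41.62 + 187.1 = 228.7 μm/a
ISO 9223 Table 2 (carbon steel): 200 < 229 ≤ 700 μm/a ⇒ CX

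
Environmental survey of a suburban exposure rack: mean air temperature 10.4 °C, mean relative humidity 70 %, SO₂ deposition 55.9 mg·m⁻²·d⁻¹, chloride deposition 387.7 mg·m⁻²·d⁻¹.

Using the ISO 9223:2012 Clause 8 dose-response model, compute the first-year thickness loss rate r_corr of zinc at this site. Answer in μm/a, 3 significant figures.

zinc: T>10 °C ⇒ hinge -0.071·(10.4−10) = -0.0284
  SO₂ term: 0.0129·55.9^0.44·exp(0.046·70-0.0284) = 1.843
  Cl⁻ term: 0.0175·387.7^0.57·exp(0.008·70+0.085·10.4) = 2.216
  sum: 1.843 + 2.216 → r_corr = 4.059 μm/a

r_corr = 4.06 μm/a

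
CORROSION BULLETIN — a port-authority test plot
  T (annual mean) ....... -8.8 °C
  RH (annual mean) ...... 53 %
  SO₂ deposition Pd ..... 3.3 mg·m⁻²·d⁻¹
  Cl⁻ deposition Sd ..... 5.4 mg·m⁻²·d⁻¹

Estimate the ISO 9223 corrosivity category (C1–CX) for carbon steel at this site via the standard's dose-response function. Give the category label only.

carbon steel: T≤10 °C ⇒ hinge +0.150·(-8.8−10) = -2.8200
  Pd branch = 1.77·Pd^0.52·e^(0.02·RH+f) = 0.5666 μm/a
  Cl⁻ term: 0.102·5.4^0.62·exp(0.033·53+0.04·-8.8) = 1.173
  sum: 0.5666 + 1.173 → r_corr = 1.74 μm/a
Category bounds: 1.3…25 μm/a bracket r_corr ⇒ C2

C2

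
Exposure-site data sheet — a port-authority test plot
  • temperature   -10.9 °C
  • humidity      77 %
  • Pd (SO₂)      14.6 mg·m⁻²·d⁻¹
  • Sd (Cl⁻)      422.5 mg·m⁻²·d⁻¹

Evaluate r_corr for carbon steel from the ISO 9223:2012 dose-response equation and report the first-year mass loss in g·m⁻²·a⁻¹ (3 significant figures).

r_corr = 290 g·m⁻²·a⁻¹

carbon steel: f(T) = +0.150·(T−10) [T≤10 °C] = -3.1350
  sulphur-dioxide contribution → 1.448 μm/a
  chloride contribution → 35.55 μm/a
  ⇒ r_corr(carbon steel) = 36.99 μm/a
Convert to mass loss: 36.99 μm/a × 7.85 g/cm³ = 290.4 g·m⁻²·a⁻¹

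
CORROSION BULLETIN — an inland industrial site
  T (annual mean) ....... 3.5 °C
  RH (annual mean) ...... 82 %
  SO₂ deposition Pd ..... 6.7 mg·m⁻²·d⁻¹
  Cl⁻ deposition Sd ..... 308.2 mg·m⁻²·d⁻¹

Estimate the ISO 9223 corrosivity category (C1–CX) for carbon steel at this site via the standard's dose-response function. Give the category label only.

carbon steel: temperature factor f = +0.150·(-6.5) = -0.9750
  Pd branch = 1.77·Pd^0.52·e^(0.02·RH+f) = 9.254 μm/a
  Sd branch = 0.102·Sd^0.62·e^(0.033·RH+0.04·T) = 61.33 μm/a
  r_corr = 9.254 + 61.33 = 70.58 μm/a
70.6 μm/a falls in (50, 80] for carbon steel → category C4

C4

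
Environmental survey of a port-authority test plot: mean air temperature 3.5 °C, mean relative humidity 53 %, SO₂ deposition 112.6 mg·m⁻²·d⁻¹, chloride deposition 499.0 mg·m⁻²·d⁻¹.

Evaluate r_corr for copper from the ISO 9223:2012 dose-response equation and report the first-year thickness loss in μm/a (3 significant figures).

r_corr = 0.621 μm/a

copper: T≤10 °C ⇒ hinge +0.126·(3.5−10) = -0.8190
  Pd branch = 0.0053·Pd^0.26·e^(0.059·RH+f) = 0.182 μm/a
  Cl⁻ term: 0.01025·499.0^0.27·exp(0.036·53+0.049·3.5) = 0.4389
  sum: 0.182 + 0.4389 → r_corr = 0.6208 μm/a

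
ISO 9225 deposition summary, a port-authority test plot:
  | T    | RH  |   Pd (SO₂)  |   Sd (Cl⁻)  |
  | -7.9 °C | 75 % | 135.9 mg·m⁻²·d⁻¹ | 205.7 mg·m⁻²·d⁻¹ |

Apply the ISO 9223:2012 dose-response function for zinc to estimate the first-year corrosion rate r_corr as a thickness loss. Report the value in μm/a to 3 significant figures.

zinc: temperature factor f = +0.038·(-17.9) = -0.6802
  Pd branch = 0.0129·Pd^0.44·e^(0.046·RH+f) = 1.787 μm/a
  Sd branch = 0.0175·Sd^0.57·e^(0.008·RH+0.085·T) = 0.3393 μm/a
  sum: 1.787 + 0.3393 → r_corr = 2.126 μm/a

r_corr = 2.13 μm/a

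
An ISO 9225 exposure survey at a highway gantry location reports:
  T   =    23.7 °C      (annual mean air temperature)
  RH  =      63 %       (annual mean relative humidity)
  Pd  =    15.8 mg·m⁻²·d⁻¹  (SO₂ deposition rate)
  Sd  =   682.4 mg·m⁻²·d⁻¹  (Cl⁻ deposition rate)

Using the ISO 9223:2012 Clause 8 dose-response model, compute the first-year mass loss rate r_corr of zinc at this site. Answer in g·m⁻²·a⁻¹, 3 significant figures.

r_corr = 66.1 g·m⁻²·a⁻¹

zinc: f(T) = -0.071·(T−10) [T>10 °C] = -0.9727
  SO₂ term: 0.0129·15.8^0.44·exp(0.046·63-0.9727) = 0.298
  Cl⁻ term: 0.0175·682.4^0.57·exp(0.008·63+0.085·23.7) = 8.958
  sum: 0.298 + 8.958 → r_corr = 9.256 μm/a
Convert to mass loss: 9.256 μm/a × 7.14 g/cm³ = 66.09 g·m⁻²·a⁻¹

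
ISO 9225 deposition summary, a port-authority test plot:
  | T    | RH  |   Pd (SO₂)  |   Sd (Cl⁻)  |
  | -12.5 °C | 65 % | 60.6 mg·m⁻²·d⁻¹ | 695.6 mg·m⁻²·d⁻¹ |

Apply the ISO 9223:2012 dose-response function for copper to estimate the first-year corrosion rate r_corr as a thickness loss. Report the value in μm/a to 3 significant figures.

r_corr = 0.379 μm/a

copper: T≤10 °C ⇒ hinge +0.126·(-12.5−10) = -2.8350
  SO₂ term: 0.0053·60.6^0.26·exp(0.059·65-2.8350) = 0.04188
  Sd branch = 0.01025·Sd^0.27·e^(0.036·RH+0.049·T) = 0.3376 μm/a
  sum: 0.04188 + 0.3376 → r_corr = 0.3795 μm/a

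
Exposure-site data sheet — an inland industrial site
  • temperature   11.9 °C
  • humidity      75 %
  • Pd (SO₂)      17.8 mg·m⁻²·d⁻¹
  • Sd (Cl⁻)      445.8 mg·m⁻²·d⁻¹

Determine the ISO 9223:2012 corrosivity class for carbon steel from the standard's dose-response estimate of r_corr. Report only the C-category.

carbon steel: temperature factor f = -0.054·(1.9) = -0.1026
  Pd branch = 1.77·Pd^0.52·e^(0.02·RH+f) = 31.99 μm/a
  Cl⁻ term: 0.102·445.8^0.62·exp(0.033·75+0.04·11.9) = 85.64
  sum: 31.99 + 85.64 → r_corr = 117.6 μm/a
ISO 9223 Table 2 (carbon steel): 80 < 118 ≤ 200 μm/a ⇒ C5

C5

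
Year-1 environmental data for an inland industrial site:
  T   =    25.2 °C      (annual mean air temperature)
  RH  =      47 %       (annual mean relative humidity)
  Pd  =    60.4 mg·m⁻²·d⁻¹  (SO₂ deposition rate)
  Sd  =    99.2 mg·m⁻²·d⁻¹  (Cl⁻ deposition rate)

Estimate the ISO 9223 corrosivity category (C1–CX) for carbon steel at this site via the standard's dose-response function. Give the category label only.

carbon steel: temperature factor f = -0.054·(15.2) = -0.8208
  Pd branch = 1.77·Pd^0.52·e^(0.02·RH+f) = 16.82 μm/a
  Cl⁻ term: 0.102·99.2^0.62·exp(0.033·47+0.04·25.2) = 22.79
  r_corr = 16.82 + 22.79 = 39.61 μm/a
39.6 μm/a falls in (25, 50] for carbon steel → category C3

C3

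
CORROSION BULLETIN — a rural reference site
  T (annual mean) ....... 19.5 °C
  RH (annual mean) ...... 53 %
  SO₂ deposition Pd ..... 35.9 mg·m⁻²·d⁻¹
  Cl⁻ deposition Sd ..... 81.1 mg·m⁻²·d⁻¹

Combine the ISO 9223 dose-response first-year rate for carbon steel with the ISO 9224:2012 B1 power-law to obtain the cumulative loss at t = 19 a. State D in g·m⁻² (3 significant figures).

D(19) = 1.44e+03 g·m⁻²

carbon steel: temperature factor f = -0.054·(9.5) = -0.5130
  Pd branch = 1.77·Pd^0.52·e^(0.02·RH+f) = 19.69 μm/a
  Cl⁻ term: 0.102·81.1^0.62·exp(0.033·53+0.04·19.5) = 19.52
  r_corr = 19.69 + 19.52 = 39.21 μm/a
Long-term exponent b (ISO 9224 Table 2, B1) = 0.523
  D(19) = 39.21 × 19^0.523 = 39.21 × 4.664 = 182.9 μm
  Mass loss = 182.9 μm × 7.85 g/cm³ = 1436 g·m⁻²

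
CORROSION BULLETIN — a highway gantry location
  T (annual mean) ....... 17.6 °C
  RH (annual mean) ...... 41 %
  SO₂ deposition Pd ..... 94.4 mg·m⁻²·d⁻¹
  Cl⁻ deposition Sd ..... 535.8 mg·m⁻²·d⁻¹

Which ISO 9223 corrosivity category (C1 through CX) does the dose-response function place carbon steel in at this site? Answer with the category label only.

C4

carbon steel: T>10 °C ⇒ hinge -0.054·(17.6−10) = -0.4104
  SO₂ term: 1.77·94.4^0.52·exp(0.02·41-0.4104) = 28.37
  Sd branch = 0.102·Sd^0.62·e^(0.033·RH+0.04·T) = 39.26 μm/a
  sum: 28.37 + 39.26 → r_corr = 67.63 μm/a
67.6 μm/a falls in (50, 80] for carbon steel → category C4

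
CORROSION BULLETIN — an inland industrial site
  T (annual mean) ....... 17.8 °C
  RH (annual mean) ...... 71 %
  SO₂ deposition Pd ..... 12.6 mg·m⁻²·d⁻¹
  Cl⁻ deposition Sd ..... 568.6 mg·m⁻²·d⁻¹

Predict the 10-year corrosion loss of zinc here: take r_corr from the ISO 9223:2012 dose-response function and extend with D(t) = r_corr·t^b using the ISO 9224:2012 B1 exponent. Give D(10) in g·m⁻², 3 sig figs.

D(10) = 269 g·m⁻²

zinc: f(T) = -0.071·(T−10) [T>10 °C] = -0.5538
  SO₂ term: 0.0129·12.6^0.44·exp(0.046·71-0.5538) = 0.5924
  Cl⁻ term: 0.0175·568.6^0.57·exp(0.008·71+0.085·17.8) = 5.212
  sum: 0.5924 + 5.212 → r_corr = 5.805 μm/a
Long-term exponent b (ISO 9224 Table 2, B1) = 0.813
  D(10) = 5.805 × 10^0.813 = 5.805 × 6.501 = 37.74 μm
  Mass loss = 37.74 μm × 7.14 g/cm³ = 269.5 g·m⁻²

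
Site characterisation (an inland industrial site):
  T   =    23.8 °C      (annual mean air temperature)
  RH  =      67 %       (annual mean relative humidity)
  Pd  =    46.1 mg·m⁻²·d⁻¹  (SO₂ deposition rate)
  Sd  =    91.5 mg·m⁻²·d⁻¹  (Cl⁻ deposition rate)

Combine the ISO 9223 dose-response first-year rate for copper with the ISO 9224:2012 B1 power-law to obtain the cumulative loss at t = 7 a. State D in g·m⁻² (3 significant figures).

D(7) = 48.9 g·m⁻²

copper: T>10 °C ⇒ hinge -0.080·(23.8−10) = -1.1040
  Pd branch = 0.0053·Pd^0.26·e^(0.059·RH+f) = 0.2478 μm/a
  Cl⁻ term: 0.01025·91.5^0.27·exp(0.036·67+0.049·23.8) = 1.243
  sum: 0.2478 + 1.243 → r_corr = 1.49 μm/a
ISO 9224: D(t) = r_corr · t^b with b = 0.667 (copper, B1)
  D(7) = 1.49 × 7^0.667 = 1.49 × 3.662 = 5.457 μm
  Mass loss = 5.457 μm × 8.96 g/cm³ = 48.9 g·m⁻²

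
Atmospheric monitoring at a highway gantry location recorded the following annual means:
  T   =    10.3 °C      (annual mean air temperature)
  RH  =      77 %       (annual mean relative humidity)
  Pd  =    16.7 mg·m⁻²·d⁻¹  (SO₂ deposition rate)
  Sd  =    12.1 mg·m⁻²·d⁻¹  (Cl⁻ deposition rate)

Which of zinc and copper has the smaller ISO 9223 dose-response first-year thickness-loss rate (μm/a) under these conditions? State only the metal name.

zinc: T>10 °C ⇒ hinge -0.071·(10.3−10) = -0.0213
  sulphur-dioxide contribution → 1.505 μm/a
  chloride contribution → 0.3221 μm/a
  ⇒ r_corr(zinc) = 1.827 μm/a
copper: temperature factor f = -0.080·(0.3) = -0.0240
  sulphur-dioxide contribution → 1.011 μm/a
  chloride contribution → 0.5323 μm/a
  ⇒ r_corr(copper) = 1.543 μm/a
Ordering by μm/a: zinc (1.83) > copper (1.54)

copper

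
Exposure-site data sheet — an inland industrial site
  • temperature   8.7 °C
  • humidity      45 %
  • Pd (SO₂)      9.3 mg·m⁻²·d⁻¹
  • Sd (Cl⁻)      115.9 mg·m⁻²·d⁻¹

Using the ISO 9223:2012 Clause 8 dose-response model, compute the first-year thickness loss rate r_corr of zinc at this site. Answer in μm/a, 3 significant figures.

zinc: T≤10 °C ⇒ hinge +0.038·(8.7−10) = -0.0494
  Pd branch = 0.0129·Pd^0.44·e^(0.046·RH+f) = 0.2596 μm/a
  Sd branch = 0.0175·Sd^0.57·e^(0.008·RH+0.085·T) = 0.789 μm/a
  r_corr = 0.2596 + 0.789 = 1.049 μm/a

r_corr = 1.05 μm/a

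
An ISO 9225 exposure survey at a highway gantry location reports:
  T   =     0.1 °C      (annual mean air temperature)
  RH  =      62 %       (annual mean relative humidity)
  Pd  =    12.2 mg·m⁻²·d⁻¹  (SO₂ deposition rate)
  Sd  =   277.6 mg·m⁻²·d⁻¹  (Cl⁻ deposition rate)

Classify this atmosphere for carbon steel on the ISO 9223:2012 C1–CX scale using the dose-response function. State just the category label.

C3

carbon steel: f(T) = +0.150·(T−10) [T≤10 °C] = -1.4850
  Pd branch = 1.77·Pd^0.52·e^(0.02·RH+f) = 5.087 μm/a
  Sd branch = 0.102·Sd^0.62·e^(0.033·RH+0.04·T) = 25.93 μm/a
  sum: 5.087 + 25.93 → r_corr = 31.02 μm/a
Category bounds: 25…50 μm/a bracket r_corr ⇒ C3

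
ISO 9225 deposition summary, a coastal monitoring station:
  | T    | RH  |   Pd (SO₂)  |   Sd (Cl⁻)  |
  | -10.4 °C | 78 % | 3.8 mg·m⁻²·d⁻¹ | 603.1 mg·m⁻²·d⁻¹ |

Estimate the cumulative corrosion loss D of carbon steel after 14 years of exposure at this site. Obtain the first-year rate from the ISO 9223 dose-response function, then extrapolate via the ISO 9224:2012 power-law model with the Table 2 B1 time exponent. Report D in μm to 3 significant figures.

D(14) = 189 μm

carbon steel: f(T) = +0.150·(T−10) [T≤10 °C] = -3.0600
  Pd branch = 1.77·Pd^0.52·e^(0.02·RH+f) = 0.7907 μm/a
  Sd branch = 0.102·Sd^0.62·e^(0.033·RH+0.04·T) = 46.74 μm/a
  r_corr = 0.7907 + 46.74 = 47.53 μm/a
Long-term exponent b (ISO 9224 Table 2, B1) = 0.523
  D(14) = 47.53 × 14^0.523 = 47.53 × 3.976 = 189 μm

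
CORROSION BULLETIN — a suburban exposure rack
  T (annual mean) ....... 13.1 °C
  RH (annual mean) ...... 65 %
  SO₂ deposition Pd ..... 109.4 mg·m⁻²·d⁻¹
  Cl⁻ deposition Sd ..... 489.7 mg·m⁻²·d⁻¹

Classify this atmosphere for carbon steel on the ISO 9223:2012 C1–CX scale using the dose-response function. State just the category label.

carbon steel: T>10 °C ⇒ hinge -0.054·(13.1−10) = -0.1674
  SO₂ term: 1.77·109.4^0.52·exp(0.02·65-0.1674) = 63.12
  Sd branch = 0.102·Sd^0.62·e^(0.033·RH+0.04·T) = 68.47 μm/a
  sum: 63.12 + 68.47 → r_corr = 131.6 μm/a
Category bounds: 80…200 μm/a bracket r_corr ⇒ C5

C5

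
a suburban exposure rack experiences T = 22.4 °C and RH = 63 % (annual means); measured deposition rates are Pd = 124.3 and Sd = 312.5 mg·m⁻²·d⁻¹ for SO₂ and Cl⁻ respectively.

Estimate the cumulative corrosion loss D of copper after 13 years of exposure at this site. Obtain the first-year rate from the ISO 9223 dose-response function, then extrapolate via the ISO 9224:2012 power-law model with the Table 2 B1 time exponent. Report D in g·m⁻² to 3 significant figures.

copper: f(T) = -0.080·(T−10) [T>10 °C] = -0.9920
  sulphur-dioxide contribution → 0.2833 μm/a
  chloride contribution → 1.4 μm/a
  ⇒ r_corr(copper) = 1.683 μm/a
ISO 9224: D(t) = r_corr · t^b with b = 0.667 (copper, B1)
  D(13) = 1.683 × 13^0.667 = 1.683 × 5.534 = 9.312 μm
  Mass loss = 9.312 μm × 8.96 g/cm³ = 83.44 g·m⁻²

D(13) = 83.4 g·m⁻²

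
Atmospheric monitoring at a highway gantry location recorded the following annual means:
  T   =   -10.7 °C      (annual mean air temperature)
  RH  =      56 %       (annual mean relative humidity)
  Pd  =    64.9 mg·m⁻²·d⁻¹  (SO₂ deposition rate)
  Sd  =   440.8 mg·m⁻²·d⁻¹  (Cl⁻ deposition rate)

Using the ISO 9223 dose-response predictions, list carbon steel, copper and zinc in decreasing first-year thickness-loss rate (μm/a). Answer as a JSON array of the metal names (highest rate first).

["carbon steel", "zinc", "copper"]

carbon steel: f(T) = +0.150·(T−10) [T≤10 °C] = -3.1050
  Pd branch = 1.77·Pd^0.52·e^(0.02·RH+f) = 2.129 μm/a
  Sd branch = 0.102·Sd^0.62·e^(0.033·RH+0.04·T) = 18.4 μm/a
  sum: 2.129 + 18.4 → r_corr = 20.53 μm/a
copper: T≤10 °C ⇒ hinge +0.126·(-10.7−10) = -2.6082
  Pd branch = 0.0053·Pd^0.26·e^(0.059·RH+f) = 0.03145 μm/a
  Sd branch = 0.01025·Sd^0.27·e^(0.036·RH+0.049·T) = 0.2358 μm/a
  sum: 0.03145 + 0.2358 → r_corr = 0.2672 μm/a
zinc: temperature factor f = +0.038·(-20.7) = -0.7866
  SO₂ term: 0.0129·64.9^0.44·exp(0.046·56-0.7866) = 0.4843
  Cl⁻ term: 0.0175·440.8^0.57·exp(0.008·56+0.085·-10.7) = 0.3547
  sum: 0.4843 + 0.3547 → r_corr = 0.839 μm/a
Ordering by μm/a: carbon steel (20.5) > zinc (0.839) > copper (0.267)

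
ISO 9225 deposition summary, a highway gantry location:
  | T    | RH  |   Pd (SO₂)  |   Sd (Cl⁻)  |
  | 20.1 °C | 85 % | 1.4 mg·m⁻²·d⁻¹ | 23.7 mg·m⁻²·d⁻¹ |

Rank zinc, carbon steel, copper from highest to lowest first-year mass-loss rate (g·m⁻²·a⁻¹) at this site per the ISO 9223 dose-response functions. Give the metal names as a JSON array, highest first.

["carbon steel", "copper", "zinc"]

zinc: T>10 °C ⇒ hinge -0.071·(20.1−10) = -0.7171
  Pd branch = 0.0129·Pd^0.44·e^(0.046·RH+f) = 0.3644 μm/a
  Sd branch = 0.0175·Sd^0.57·e^(0.008·RH+0.085·T) = 1.159 μm/a
  r_corr = 0.3644 + 1.159 = 1.523 μm/a
  mass loss = 1.523 μm/a × 7.14 g/cm³ = 10.87 g·m⁻²·a⁻¹
carbon steel: temperature factor f = -0.054·(10.1) = -0.5454
  Pd branch = 1.77·Pd^0.52·e^(0.02·RH+f) = 6.69 μm/a
  Cl⁻ term: 0.102·23.7^0.62·exp(0.033·85+0.04·20.1) = 26.81
  r_corr = 6.69 + 26.81 = 33.5 μm/a
  mass loss = 33.5 μm/a × 7.85 g/cm³ = 263 g·m⁻²·a⁻¹
copper: temperature factor f = -0.080·(10.1) = -0.8080
  SO₂ term: 0.0053·1.4^0.26·exp(0.059·85-0.8080) = 0.3885
  Cl⁻ term: 0.01025·23.7^0.27·exp(0.036·85+0.049·20.1) = 1.376
  r_corr = 0.3885 + 1.376 = 1.764 μm/a
  mass loss = 1.764 μm/a × 8.96 g/cm³ = 15.81 g·m⁻²·a⁻¹
Ordering by g·m⁻²·a⁻¹: carbon steel (263) > copper (15.8) > zinc (10.9)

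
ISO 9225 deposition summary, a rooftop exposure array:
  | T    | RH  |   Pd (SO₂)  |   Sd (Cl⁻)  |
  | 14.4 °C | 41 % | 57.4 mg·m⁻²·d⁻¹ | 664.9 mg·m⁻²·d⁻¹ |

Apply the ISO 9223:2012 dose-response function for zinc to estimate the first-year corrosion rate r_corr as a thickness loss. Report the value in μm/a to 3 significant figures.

zinc: temperature factor f = -0.071·(4.4) = -0.3124
  sulphur-dioxide contribution → 0.3698 μm/a
  chloride contribution → 3.358 μm/a
  ⇒ r_corr(zinc) = 3.727 μm/a

r_corr = 3.73 μm/a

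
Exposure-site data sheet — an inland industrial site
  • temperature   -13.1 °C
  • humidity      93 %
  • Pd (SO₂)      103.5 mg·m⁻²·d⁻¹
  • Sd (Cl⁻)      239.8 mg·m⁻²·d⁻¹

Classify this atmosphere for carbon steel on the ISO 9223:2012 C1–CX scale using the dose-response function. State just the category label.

carbon steel: temperature factor f = +0.150·(-23.1) = -3.4650
  Pd branch = 1.77·Pd^0.52·e^(0.02·RH+f) = 3.969 μm/a
  Sd branch = 0.102·Sd^0.62·e^(0.033·RH+0.04·T) = 38.85 μm/a
  r_corr = 3.969 + 38.85 = 42.82 μm/a
42.8 μm/a falls in (25, 50] for carbon steel → category C3

C3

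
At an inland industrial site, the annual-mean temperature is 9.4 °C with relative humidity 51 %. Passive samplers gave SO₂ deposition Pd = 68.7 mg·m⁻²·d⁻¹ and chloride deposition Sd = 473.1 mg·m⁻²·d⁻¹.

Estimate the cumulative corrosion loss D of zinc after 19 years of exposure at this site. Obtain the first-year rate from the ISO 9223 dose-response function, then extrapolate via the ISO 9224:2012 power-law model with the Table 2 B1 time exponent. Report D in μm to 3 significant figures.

zinc: temperature factor f = +0.038·(-0.6) = -0.0228
  Pd branch = 0.0129·Pd^0.44·e^(0.046·RH+f) = 0.8468 μm/a
  Cl⁻ term: 0.0175·473.1^0.57·exp(0.008·51+0.085·9.4) = 1.959
  sum: 0.8468 + 1.959 → r_corr = 2.805 μm/a
Long-term exponent b (ISO 9224 Table 2, B1) = 0.813
  D(19) = 2.805 × 19^0.813 = 2.805 × 10.96 = 30.74 μm

D(19) = 30.7 μm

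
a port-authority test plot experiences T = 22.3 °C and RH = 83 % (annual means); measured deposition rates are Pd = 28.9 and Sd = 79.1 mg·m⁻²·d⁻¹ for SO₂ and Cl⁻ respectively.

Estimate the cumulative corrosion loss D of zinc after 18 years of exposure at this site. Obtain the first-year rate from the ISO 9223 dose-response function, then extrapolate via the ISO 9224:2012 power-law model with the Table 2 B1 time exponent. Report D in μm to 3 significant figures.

zinc: f(T) = -0.071·(T−10) [T>10 °C] = -0.8733
  sulphur-dioxide contribution → 1.077 μm/a
  chloride contribution → 2.733 μm/a
  ⇒ r_corr(zinc) = 3.81 μm/a
ISO 9224: D(t) = r_corr · t^b with b = 0.813 (zinc, B1)
  D(18) = 3.81 × 18^0.813 = 3.81 × 10.48 = 39.94 μm

D(18) = 39.9 μm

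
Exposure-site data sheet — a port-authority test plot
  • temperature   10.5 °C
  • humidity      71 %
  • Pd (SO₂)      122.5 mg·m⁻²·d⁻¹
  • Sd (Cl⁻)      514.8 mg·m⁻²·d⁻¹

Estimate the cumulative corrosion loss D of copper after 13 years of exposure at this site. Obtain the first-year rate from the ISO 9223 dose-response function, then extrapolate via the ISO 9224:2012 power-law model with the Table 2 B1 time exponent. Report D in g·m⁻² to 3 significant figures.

D(13) = 117 g·m⁻²

copper: T>10 °C ⇒ hinge -0.080·(10.5−10) = -0.0400
  Pd branch = 0.0053·Pd^0.26·e^(0.059·RH+f) = 1.172 μm/a
  Sd branch = 0.01025·Sd^0.27·e^(0.036·RH+0.049·T) = 1.192 μm/a
  r_corr = 1.172 + 1.192 = 2.365 μm/a
ISO 9224: D(t) = r_corr · t^b with b = 0.667 (copper, B1)
  D(13) = 2.365 × 13^0.667 = 2.365 × 5.534 = 13.08 μm
  Mass loss = 13.08 μm × 8.96 g/cm³ = 117.2 g·m⁻²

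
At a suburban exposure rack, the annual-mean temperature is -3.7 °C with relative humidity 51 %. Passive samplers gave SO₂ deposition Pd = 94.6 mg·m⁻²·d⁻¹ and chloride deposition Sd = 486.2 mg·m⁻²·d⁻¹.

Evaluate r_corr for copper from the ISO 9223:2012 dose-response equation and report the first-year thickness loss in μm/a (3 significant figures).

copper: temperature factor f = +0.126·(-13.7) = -1.7262
  sulphur-dioxide contribution → 0.06239 μm/a
  chloride contribution → 0.285 μm/a
  ⇒ r_corr(copper) = 0.3474 μm/a

r_corr = 0.347 μm/a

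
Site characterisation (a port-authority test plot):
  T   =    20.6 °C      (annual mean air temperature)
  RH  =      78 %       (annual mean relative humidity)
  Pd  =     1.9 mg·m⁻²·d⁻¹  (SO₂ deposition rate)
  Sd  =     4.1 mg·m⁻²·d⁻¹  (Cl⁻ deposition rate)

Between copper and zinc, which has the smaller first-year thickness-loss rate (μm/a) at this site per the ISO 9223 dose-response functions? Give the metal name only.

zinc

copper: T>10 °C ⇒ hinge -0.080·(20.6−10) = -0.8480
  SO₂ term: 0.0053·1.9^0.26·exp(0.059·78-0.8480) = 0.2674
  Sd branch = 0.01025·Sd^0.27·e^(0.036·RH+0.049·T) = 0.6824 μm/a
  sum: 0.2674 + 0.6824 → r_corr = 0.9498 μm/a
zinc: temperature factor f = -0.071·(10.6) = -0.7526
  Pd branch = 0.0129·Pd^0.44·e^(0.046·RH+f) = 0.2915 μm/a
  Cl⁻ term: 0.0175·4.1^0.57·exp(0.008·78+0.085·20.6) = 0.4205
  r_corr = 0.2915 + 0.4205 = 0.712 μm/a
Ordering by μm/a: copper (0.95) > zinc (0.712)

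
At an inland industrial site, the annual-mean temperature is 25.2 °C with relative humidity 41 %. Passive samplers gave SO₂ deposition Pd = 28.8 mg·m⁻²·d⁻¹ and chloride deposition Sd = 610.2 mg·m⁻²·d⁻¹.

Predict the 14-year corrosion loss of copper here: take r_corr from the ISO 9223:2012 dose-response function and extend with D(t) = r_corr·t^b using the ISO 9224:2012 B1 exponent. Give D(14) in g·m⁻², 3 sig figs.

D(14) = 47.6 g·m⁻²

copper: T>10 °C ⇒ hinge -0.080·(25.2−10) = -1.2160
  SO₂ term: 0.0053·28.8^0.26·exp(0.059·41-1.2160) = 0.04228
  Sd branch = 0.01025·Sd^0.27·e^(0.036·RH+0.049·T) = 0.8711 μm/a
  r_corr = 0.04228 + 0.8711 = 0.9134 μm/a
Power-law: D(14) = r_corr · 14^0.667
  D(14) = 0.9134 × 14^0.667 = 0.9134 × 5.814 = 5.311 μm
  Mass loss = 5.311 μm × 8.96 g/cm³ = 47.58 g·m⁻²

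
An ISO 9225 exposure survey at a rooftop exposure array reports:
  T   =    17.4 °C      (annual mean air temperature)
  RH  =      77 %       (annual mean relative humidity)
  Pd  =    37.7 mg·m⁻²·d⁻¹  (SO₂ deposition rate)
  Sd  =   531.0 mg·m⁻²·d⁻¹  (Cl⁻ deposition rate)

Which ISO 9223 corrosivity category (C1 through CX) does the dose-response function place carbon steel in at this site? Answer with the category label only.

carbon steel: T>10 °C ⇒ hinge -0.054·(17.4−10) = -0.3996
  sulphur-dioxide contribution → 36.55 μm/a
  chloride contribution → 127 μm/a
  ⇒ r_corr(carbon steel) = 163.6 μm/a
Category bounds: 80…200 μm/a bracket r_corr ⇒ C5

C5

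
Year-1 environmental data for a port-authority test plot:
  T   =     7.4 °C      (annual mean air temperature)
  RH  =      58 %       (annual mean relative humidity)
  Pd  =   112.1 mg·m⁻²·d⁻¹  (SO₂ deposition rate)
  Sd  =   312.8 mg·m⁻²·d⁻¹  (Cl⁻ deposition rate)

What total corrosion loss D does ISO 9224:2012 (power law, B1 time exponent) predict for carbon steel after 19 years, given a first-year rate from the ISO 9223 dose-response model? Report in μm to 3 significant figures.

carbon steel: temperature factor f = +0.150·(-2.6) = -0.3900
  sulphur-dioxide contribution → 44.48 μm/a
  chloride contribution → 32.77 μm/a
  total first-year rate 77.25 μm/a
ISO 9224: D(t) = r_corr · t^b with b = 0.523 (carbon steel, B1)
  D(19) = 77.25 × 19^0.523 = 77.25 × 4.664 = 360.3 μm

D(19) = 360 μm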